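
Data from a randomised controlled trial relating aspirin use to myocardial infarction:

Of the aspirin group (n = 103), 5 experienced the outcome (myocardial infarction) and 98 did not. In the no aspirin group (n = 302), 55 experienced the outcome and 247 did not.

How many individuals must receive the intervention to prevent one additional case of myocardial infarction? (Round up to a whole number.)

Risk in treated group = 5/103 = 0.04854; risk in control = 55/302 = 0.18212.
Absolute risk reduction = 0.18212 − 0.04854 = 0.13358
NNT = 1 / ARR = 1 / 0.13358 = 7.486 → round up → 8

8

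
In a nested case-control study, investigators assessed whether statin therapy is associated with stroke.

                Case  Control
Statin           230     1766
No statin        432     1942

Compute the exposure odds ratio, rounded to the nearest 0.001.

Cells: a = 230, b = 1766, c = 432, d = 1942.
OR = (a·d)/(b·c) = (230 × 1942) / (1766 × 432) = 446660 / 762912 = 0.58547
Exposure is associated with lower odds of stroke (OR = 0.59 < 1).

0.585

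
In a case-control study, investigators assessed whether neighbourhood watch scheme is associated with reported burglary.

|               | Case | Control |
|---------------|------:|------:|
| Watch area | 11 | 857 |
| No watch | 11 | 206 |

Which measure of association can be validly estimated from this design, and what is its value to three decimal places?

0.240

Cells: a = 11, b = 857, c = 11, d = 206.
This is a case-control study: participants were sampled on outcome status, so risks in the source population cannot be estimated directly — relative risk is not valid here. The odds ratio is the appropriate measure.
OR = (a·d)/(b·c) = (11 × 206) / (857 × 11) = 2266 / 9427 = 0.24037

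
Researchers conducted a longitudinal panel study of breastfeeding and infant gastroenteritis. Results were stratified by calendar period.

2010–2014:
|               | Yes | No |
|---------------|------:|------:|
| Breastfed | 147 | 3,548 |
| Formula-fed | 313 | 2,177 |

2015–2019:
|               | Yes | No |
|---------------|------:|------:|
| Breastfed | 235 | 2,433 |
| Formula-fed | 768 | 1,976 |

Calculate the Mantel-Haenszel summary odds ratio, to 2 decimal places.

0.26

OR_MH = Σ(aᵢdᵢ/nᵢ) / Σ(bᵢcᵢ/nᵢ), where nᵢ is the stratum total.
Stratum 1 (2010–2014): n = 6185; a·d/n = 147·2177/6185 = 51.7411; b·c/n = 3548·313/6185 = 179.5512
Stratum 2 (2015–2019): n = 5412; a·d/n = 235·1976/5412 = 85.8019; b·c/n = 2433·768/5412 = 345.2594
OR_MH = (51.7411 + 85.8019) / (179.5512 + 345.2594) = 137.5431 / 524.8106 = 0.26208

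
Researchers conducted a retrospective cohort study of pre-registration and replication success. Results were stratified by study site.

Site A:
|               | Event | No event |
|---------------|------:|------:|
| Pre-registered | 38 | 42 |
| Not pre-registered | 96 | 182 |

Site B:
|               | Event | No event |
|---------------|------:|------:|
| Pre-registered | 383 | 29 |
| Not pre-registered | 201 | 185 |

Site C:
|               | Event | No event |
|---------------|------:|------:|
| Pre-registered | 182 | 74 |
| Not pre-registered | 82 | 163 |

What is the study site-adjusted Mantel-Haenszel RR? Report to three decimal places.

1.818

RR_MH = Σ(aᵢ·n₀ᵢ/nᵢ) / Σ(cᵢ·n₁ᵢ/nᵢ), with n₁ᵢ = aᵢ+bᵢ (exposed), n₀ᵢ = cᵢ+dᵢ (unexposed), nᵢ = n₁ᵢ+n₀ᵢ.
Stratum 1 (Site A): n₁ = 80, n₀ = 278, n = 358; a·n₀/n = 38·278/358 = 29.5084; c·n₁/n = 96·80/358 = 21.4525
Stratum 2 (Site B): n₁ = 412, n₀ = 386, n = 798; a·n₀/n = 383·386/798 = 185.2607; c·n₁/n = 201·412/798 = 103.7744
Stratum 3 (Site C): n₁ = 256, n₀ = 245, n = 501; a·n₀/n = 182·245/501 = 89.0020; c·n₁/n = 82·256/501 = 41.9002
RR_MH = (29.5084 + 185.2607 + 89.0020) / (21.4525 + 103.7744 + 41.9002) = 303.7710 / 167.1271 = 1.81760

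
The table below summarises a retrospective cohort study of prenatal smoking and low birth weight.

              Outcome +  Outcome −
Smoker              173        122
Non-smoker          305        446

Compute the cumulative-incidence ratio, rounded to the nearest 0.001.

Cells: a = 173, b = 122, c = 305, d = 446.
Risk in exposed = 173/295 = 0.58644; risk in unexposed = 305/751 = 0.40613.
RR = 0.58644 / 0.40613 = 1.44399
The risk among the exposed is 1.44 times that among the unexposed.

1.444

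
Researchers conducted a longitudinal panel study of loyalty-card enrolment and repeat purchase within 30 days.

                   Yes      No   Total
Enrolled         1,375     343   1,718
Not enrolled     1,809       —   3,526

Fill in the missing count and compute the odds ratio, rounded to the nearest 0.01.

3.80

The missing cell is in the unexposed row: 3526 − 1809 = 1717.
So a = 1375, b = 343, c = 1809, d = 1717.
OR = (a·d)/(b·c) = (1375 × 1717) / (343 × 1809) = 2360875 / 620487 = 3.80487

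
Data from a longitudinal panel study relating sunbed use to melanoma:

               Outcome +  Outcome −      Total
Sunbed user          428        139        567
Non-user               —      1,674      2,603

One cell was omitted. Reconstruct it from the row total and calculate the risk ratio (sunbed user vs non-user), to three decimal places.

2.115

The missing cell is in the unexposed row: 2603 − 1674 = 929.
So a = 428, b = 139, c = 929, d = 1674.
RR = [a/(a+b)] / [c/(c+d)] = (428/567) / (929/2603) = 0.75485/0.35690 = 2.11504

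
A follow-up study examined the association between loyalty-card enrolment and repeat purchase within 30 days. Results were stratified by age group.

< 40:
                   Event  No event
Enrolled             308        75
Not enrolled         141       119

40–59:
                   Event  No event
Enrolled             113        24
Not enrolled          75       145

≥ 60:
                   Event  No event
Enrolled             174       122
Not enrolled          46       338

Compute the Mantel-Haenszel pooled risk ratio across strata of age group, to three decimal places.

2.202

RR_MH = Σ(aᵢ·n₀ᵢ/nᵢ) / Σ(cᵢ·n₁ᵢ/nᵢ), with n₁ᵢ = aᵢ+bᵢ (exposed), n₀ᵢ = cᵢ+dᵢ (unexposed), nᵢ = n₁ᵢ+n₀ᵢ.
Stratum 1 (< 40): n₁ = 383, n₀ = 260, n = 643; a·n₀/n = 308·260/643 = 124.5412; c·n₁/n = 141·383/643 = 83.9860
Stratum 2 (40–59): n₁ = 137, n₀ = 220, n = 357; a·n₀/n = 113·220/357 = 69.6359; c·n₁/n = 75·137/357 = 28.7815
Stratum 3 (≥ 60): n₁ = 296, n₀ = 384, n = 680; a·n₀/n = 174·384/680 = 98.2588; c·n₁/n = 46·296/680 = 20.0235
RR_MH = (124.5412 + 69.6359 + 98.2588) / (83.9860 + 28.7815 + 20.0235) = 292.4359 / 132.7910 = 2.20223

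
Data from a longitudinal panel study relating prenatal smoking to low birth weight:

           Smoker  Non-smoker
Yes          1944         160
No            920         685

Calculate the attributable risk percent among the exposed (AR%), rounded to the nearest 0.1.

72.1

Reading the table with exposure as columns: a = 1944 (Smoker, case), b = 920 (Smoker, non-case), c = 160 (Non-smoker, case), d = 685.
Risk in exposed = 1944/2864 = 0.67877; risk in unexposed = 160/845 = 0.18935.
RR = 0.67877/0.18935 = 3.58476
AR% = (RR − 1)/RR × 100 = (3.58476 − 1)/3.58476 × 100 = 72.1041%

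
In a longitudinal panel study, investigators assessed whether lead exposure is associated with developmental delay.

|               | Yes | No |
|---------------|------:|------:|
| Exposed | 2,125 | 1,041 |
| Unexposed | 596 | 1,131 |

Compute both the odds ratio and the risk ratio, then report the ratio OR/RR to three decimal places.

1.992

Cells: a = 2125, b = 1041, c = 596, d = 1131.
OR = (2125·1131)/(1041·596) = 2403375/620436 = 3.87369
Risk in exposed = 2125/3166 = 0.67119; risk in unexposed = 596/1727 = 0.34511; RR = 1.94489
OR/RR = 3.87369 / 1.94489 = 1.99173
The outcome is not rare, so the OR lies further from 1 than the RR.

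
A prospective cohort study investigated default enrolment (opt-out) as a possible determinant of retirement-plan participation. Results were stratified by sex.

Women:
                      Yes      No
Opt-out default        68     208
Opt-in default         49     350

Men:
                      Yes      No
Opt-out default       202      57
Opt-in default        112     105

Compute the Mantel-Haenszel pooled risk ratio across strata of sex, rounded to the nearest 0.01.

1.63

RR_MH = Σ(aᵢ·n₀ᵢ/nᵢ) / Σ(cᵢ·n₁ᵢ/nᵢ), with n₁ᵢ = aᵢ+bᵢ (exposed), n₀ᵢ = cᵢ+dᵢ (unexposed), nᵢ = n₁ᵢ+n₀ᵢ.
Stratum 1 (Women): n₁ = 276, n₀ = 399, n = 675; a·n₀/n = 68·399/675 = 40.1956; c·n₁/n = 49·276/675 = 20.0356
Stratum 2 (Men): n₁ = 259, n₀ = 217, n = 476; a·n₀/n = 202·217/476 = 92.0882; c·n₁/n = 112·259/476 = 60.9412
RR_MH = (40.1956 + 92.0882) / (20.0356 + 60.9412) = 132.2838 / 80.9767 = 1.63360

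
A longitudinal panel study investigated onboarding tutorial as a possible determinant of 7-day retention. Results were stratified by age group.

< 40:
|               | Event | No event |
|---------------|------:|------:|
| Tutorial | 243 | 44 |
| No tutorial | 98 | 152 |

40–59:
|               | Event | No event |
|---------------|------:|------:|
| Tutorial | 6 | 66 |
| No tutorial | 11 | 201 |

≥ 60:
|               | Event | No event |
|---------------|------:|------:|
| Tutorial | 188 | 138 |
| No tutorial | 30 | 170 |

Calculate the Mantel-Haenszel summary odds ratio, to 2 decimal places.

OR_MH = Σ(aᵢdᵢ/nᵢ) / Σ(bᵢcᵢ/nᵢ), where nᵢ is the stratum total.
Stratum 1 (< 40): n = 537; a·d/n = 243·152/537 = 68.7821; b·c/n = 44·98/537 = 8.0298
Stratum 2 (40–59): n = 284; a·d/n = 6·201/284 = 4.2465; b·c/n = 66·11/284 = 2.5563
Stratum 3 (≥ 60): n = 526; a·d/n = 188·170/526 = 60.7605; b·c/n = 138·30/526 = 7.8707
OR_MH = (68.7821 + 4.2465 + 60.7605) / (8.0298 + 2.5563 + 7.8707) = 133.7891 / 18.4569 = 7.24875

7.25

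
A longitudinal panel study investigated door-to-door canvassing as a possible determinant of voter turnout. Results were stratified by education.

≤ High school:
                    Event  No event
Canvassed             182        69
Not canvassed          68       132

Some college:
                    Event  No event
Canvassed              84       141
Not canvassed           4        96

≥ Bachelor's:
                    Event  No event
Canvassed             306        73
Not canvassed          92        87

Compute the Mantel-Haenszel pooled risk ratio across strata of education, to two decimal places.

RR_MH = Σ(aᵢ·n₀ᵢ/nᵢ) / Σ(cᵢ·n₁ᵢ/nᵢ), with n₁ᵢ = aᵢ+bᵢ (exposed), n₀ᵢ = cᵢ+dᵢ (unexposed), nᵢ = n₁ᵢ+n₀ᵢ.
Stratum 1 (≤ High school): n₁ = 251, n₀ = 200, n = 451; a·n₀/n = 182·200/451 = 80.7095; c·n₁/n = 68·251/451 = 37.8448
Stratum 2 (Some college): n₁ = 225, n₀ = 100, n = 325; a·n₀/n = 84·100/325 = 25.8462; c·n₁/n = 4·225/325 = 2.7692
Stratum 3 (≥ Bachelor's): n₁ = 379, n₀ = 179, n = 558; a·n₀/n = 306·179/558 = 98.1613; c·n₁/n = 92·379/558 = 62.4875
RR_MH = (80.7095 + 25.8462 + 98.1613) / (37.8448 + 2.7692 + 62.4875) = 204.7170 / 103.1015 = 1.98559

1.99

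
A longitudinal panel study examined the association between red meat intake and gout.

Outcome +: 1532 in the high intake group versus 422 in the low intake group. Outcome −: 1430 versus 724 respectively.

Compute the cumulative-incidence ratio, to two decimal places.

From the description: a = 1532, b = 1430, c = 422, d = 724.
Risk in exposed = 1532/2962 = 0.51722; risk in unexposed = 422/1146 = 0.36824.
RR = 0.51722 / 0.36824 = 1.40458
The risk among the exposed is 1.40 times that among the unexposed.

1.40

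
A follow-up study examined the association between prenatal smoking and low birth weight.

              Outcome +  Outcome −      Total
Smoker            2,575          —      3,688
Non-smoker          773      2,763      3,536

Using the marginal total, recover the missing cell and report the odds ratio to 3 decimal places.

The missing cell is in the exposed row: 3688 − 2575 = 1113.
So a = 2575, b = 1113, c = 773, d = 2763.
OR = (a·d)/(b·c) = (2575 × 2763) / (1113 × 773) = 7114725 / 860349 = 8.26958

8.270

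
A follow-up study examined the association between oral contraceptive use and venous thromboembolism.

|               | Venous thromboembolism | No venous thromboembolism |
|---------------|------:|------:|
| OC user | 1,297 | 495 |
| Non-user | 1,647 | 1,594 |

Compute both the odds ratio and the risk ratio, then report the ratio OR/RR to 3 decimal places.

Cells: a = 1297, b = 495, c = 1647, d = 1594.
OR = (1297·1594)/(495·1647) = 2067418/815265 = 2.53588
Risk in exposed = 1297/1792 = 0.72377; risk in unexposed = 1647/3241 = 0.50818; RR = 1.42425
OR/RR = 2.53588 / 1.42425 = 1.78050
The outcome is not rare, so the OR lies further from 1 than the RR.

1.781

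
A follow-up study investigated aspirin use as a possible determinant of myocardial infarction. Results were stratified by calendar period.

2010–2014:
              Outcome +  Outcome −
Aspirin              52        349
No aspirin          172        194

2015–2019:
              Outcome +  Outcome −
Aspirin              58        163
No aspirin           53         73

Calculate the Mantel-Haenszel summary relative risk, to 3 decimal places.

RR_MH = Σ(aᵢ·n₀ᵢ/nᵢ) / Σ(cᵢ·n₁ᵢ/nᵢ), with n₁ᵢ = aᵢ+bᵢ (exposed), n₀ᵢ = cᵢ+dᵢ (unexposed), nᵢ = n₁ᵢ+n₀ᵢ.
Stratum 1 (2010–2014): n₁ = 401, n₀ = 366, n = 767; a·n₀/n = 52·366/767 = 24.8136; c·n₁/n = 172·401/767 = 89.9244
Stratum 2 (2015–2019): n₁ = 221, n₀ = 126, n = 347; a·n₀/n = 58·126/347 = 21.0605; c·n₁/n = 53·221/347 = 33.7550
RR_MH = (24.8136 + 21.0605) / (89.9244 + 33.7550) = 45.8741 / 123.6794 = 0.37091

0.371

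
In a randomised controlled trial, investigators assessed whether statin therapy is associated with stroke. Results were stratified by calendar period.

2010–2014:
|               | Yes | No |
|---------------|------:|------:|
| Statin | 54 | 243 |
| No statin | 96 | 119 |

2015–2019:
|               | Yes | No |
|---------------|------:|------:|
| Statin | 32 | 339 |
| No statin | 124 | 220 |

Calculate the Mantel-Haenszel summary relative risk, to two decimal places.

RR_MH = Σ(aᵢ·n₀ᵢ/nᵢ) / Σ(cᵢ·n₁ᵢ/nᵢ), with n₁ᵢ = aᵢ+bᵢ (exposed), n₀ᵢ = cᵢ+dᵢ (unexposed), nᵢ = n₁ᵢ+n₀ᵢ.
Stratum 1 (2010–2014): n₁ = 297, n₀ = 215, n = 512; a·n₀/n = 54·215/512 = 22.6758; c·n₁/n = 96·297/512 = 55.6875
Stratum 2 (2015–2019): n₁ = 371, n₀ = 344, n = 715; a·n₀/n = 32·344/715 = 15.3958; c·n₁/n = 124·371/715 = 64.3413
RR_MH = (22.6758 + 15.3958) / (55.6875 + 64.3413) = 38.0716 / 120.0288 = 0.31719

0.32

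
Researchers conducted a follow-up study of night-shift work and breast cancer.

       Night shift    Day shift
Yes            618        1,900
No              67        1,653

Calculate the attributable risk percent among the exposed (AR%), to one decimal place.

40.7

Reading the table with exposure as columns: a = 618 (Night shift, case), b = 67 (Night shift, non-case), c = 1900 (Day shift, case), d = 1653.
Risk in exposed = 618/685 = 0.90219; risk in unexposed = 1900/3553 = 0.53476.
RR = 0.90219/0.53476 = 1.68709
AR% = (RR − 1)/RR × 100 = (1.68709 − 1)/1.68709 × 100 = 40.7265%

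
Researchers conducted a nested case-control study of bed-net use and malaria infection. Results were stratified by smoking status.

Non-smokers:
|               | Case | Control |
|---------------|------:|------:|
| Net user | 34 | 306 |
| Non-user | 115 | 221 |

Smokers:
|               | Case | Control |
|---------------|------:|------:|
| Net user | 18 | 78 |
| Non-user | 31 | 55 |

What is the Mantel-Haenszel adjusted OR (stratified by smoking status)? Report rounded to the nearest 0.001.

OR_MH = Σ(aᵢdᵢ/nᵢ) / Σ(bᵢcᵢ/nᵢ), where nᵢ is the stratum total.
Stratum 1 (Non-smokers): n = 676; a·d/n = 34·221/676 = 11.1154; b·c/n = 306·115/676 = 52.0562
Stratum 2 (Smokers): n = 182; a·d/n = 18·55/182 = 5.4396; b·c/n = 78·31/182 = 13.2857
OR_MH = (11.1154 + 5.4396) / (52.0562 + 13.2857) = 16.5549 / 65.3419 = 0.25336

0.253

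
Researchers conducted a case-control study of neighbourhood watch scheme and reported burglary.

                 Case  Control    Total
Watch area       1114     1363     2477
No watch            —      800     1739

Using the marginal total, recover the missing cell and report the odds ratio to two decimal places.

0.70

The missing cell is in the unexposed row: 1739 − 800 = 939.
So a = 1114, b = 1363, c = 939, d = 800.
OR = (a·d)/(b·c) = (1114 × 800) / (1363 × 939) = 891200 / 1279857 = 0.69633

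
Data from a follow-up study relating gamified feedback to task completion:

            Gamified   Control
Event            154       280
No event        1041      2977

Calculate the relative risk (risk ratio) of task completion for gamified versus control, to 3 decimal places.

Reading the table with exposure as columns: a = 154 (Gamified, case), b = 1041 (Gamified, non-case), c = 280 (Control, case), d = 2977.
Risk in exposed = 154/1195 = 0.12887; risk in unexposed = 280/3257 = 0.08597.
RR = 0.12887 / 0.08597 = 1.49904
The risk among the exposed is 1.50 times that among the unexposed.

1.499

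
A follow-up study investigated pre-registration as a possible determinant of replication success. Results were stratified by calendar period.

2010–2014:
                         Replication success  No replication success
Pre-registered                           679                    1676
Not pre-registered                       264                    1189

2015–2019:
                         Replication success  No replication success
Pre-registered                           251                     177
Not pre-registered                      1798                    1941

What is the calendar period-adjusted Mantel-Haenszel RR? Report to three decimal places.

RR_MH = Σ(aᵢ·n₀ᵢ/nᵢ) / Σ(cᵢ·n₁ᵢ/nᵢ), with n₁ᵢ = aᵢ+bᵢ (exposed), n₀ᵢ = cᵢ+dᵢ (unexposed), nᵢ = n₁ᵢ+n₀ᵢ.
Stratum 1 (2010–2014): n₁ = 2355, n₀ = 1453, n = 3808; a·n₀/n = 679·1453/3808 = 259.0827; c·n₁/n = 264·2355/3808 = 163.2668
Stratum 2 (2015–2019): n₁ = 428, n₀ = 3739, n = 4167; a·n₀/n = 251·3739/4167 = 225.2193; c·n₁/n = 1798·428/4167 = 184.6758
RR_MH = (259.0827 + 225.2193) / (163.2668 + 184.6758) = 484.3021 / 347.9426 = 1.39190

1.392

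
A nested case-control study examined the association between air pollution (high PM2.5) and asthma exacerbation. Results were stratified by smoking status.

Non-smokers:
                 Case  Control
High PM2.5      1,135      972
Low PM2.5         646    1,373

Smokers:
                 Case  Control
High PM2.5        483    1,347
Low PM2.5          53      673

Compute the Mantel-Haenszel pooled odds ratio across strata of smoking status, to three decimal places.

2.803

OR_MH = Σ(aᵢdᵢ/nᵢ) / Σ(bᵢcᵢ/nᵢ), where nᵢ is the stratum total.
Stratum 1 (Non-smokers): n = 4126; a·d/n = 1135·1373/4126 = 377.6915; b·c/n = 972·646/4126 = 152.1842
Stratum 2 (Smokers): n = 2556; a·d/n = 483·673/2556 = 127.1749; b·c/n = 1347·53/2556 = 27.9308
OR_MH = (377.6915 + 127.1749) / (152.1842 + 27.9308) = 504.8664 / 180.1149 = 2.80302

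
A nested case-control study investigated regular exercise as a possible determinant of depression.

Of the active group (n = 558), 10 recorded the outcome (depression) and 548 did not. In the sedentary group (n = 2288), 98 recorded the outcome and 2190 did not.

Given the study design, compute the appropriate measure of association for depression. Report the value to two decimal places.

0.41

From the description: a = 10, b = 548, c = 98, d = 2190.
This is a nested case-control study: participants were sampled on outcome status, so risks in the source population cannot be estimated directly — relative risk is not valid here. The odds ratio is the appropriate measure.
OR = (a·d)/(b·c) = (10 × 2190) / (548 × 98) = 21900 / 53704 = 0.40779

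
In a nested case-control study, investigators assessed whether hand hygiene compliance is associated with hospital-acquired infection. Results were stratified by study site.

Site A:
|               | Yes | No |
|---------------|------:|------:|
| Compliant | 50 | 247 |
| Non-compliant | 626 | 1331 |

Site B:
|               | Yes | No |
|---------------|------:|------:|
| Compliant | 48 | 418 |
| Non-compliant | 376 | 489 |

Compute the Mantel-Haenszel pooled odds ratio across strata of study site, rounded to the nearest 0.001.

OR_MH = Σ(aᵢdᵢ/nᵢ) / Σ(bᵢcᵢ/nᵢ), where nᵢ is the stratum total.
Stratum 1 (Site A): n = 2254; a·d/n = 50·1331/2254 = 29.5253; b·c/n = 247·626/2254 = 68.5989
Stratum 2 (Site B): n = 1331; a·d/n = 48·489/1331 = 17.6349; b·c/n = 418·376/1331 = 118.0826
OR_MH = (29.5253 + 17.6349) / (68.5989 + 118.0826) = 47.1601 / 186.6816 = 0.25262

0.253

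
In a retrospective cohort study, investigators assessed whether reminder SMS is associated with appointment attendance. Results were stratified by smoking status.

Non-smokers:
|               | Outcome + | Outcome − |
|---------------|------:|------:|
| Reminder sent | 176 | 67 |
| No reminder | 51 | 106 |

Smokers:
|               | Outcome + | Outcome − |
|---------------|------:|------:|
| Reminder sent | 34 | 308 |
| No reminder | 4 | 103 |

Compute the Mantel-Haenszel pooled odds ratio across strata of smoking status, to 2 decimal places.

4.82

OR_MH = Σ(aᵢdᵢ/nᵢ) / Σ(bᵢcᵢ/nᵢ), where nᵢ is the stratum total.
Stratum 1 (Non-smokers): n = 400; a·d/n = 176·106/400 = 46.6400; b·c/n = 67·51/400 = 8.5425
Stratum 2 (Smokers): n = 449; a·d/n = 34·103/449 = 7.7996; b·c/n = 308·4/449 = 2.7439
OR_MH = (46.6400 + 7.7996) / (8.5425 + 2.7439) = 54.4396 / 11.2864 = 4.82348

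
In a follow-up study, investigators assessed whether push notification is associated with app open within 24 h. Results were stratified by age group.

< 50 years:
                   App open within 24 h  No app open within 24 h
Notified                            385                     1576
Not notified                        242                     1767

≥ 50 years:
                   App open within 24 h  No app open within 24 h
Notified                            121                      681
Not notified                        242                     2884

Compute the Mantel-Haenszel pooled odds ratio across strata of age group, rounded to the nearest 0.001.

1.885

OR_MH = Σ(aᵢdᵢ/nᵢ) / Σ(bᵢcᵢ/nᵢ), where nᵢ is the stratum total.
Stratum 1 (< 50 years): n = 3970; a·d/n = 385·1767/3970 = 171.3589; b·c/n = 1576·242/3970 = 96.0685
Stratum 2 (≥ 50 years): n = 3928; a·d/n = 121·2884/3928 = 88.8401; b·c/n = 681·242/3928 = 41.9557
OR_MH = (171.3589 + 88.8401) / (96.0685 + 41.9557) = 260.1991 / 138.0242 = 1.88517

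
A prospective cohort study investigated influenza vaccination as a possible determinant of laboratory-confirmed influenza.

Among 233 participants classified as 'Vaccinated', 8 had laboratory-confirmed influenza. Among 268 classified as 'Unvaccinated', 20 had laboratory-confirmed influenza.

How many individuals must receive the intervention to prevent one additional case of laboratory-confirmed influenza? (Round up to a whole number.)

25

Risk in treated group = 8/233 = 0.03433; risk in control = 20/268 = 0.07463.
Absolute risk reduction = 0.07463 − 0.03433 = 0.04029
NNT = 1 / ARR = 1 / 0.04029 = 24.819 → round up → 25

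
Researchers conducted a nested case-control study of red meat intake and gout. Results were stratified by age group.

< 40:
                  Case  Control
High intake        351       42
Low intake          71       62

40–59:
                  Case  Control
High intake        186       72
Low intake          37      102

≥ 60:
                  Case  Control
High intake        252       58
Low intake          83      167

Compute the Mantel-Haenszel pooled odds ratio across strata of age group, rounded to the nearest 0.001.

7.833

OR_MH = Σ(aᵢdᵢ/nᵢ) / Σ(bᵢcᵢ/nᵢ), where nᵢ is the stratum total.
Stratum 1 (< 40): n = 526; a·d/n = 351·62/526 = 41.3726; b·c/n = 42·71/526 = 5.6692
Stratum 2 (40–59): n = 397; a·d/n = 186·102/397 = 47.7884; b·c/n = 72·37/397 = 6.7103
Stratum 3 (≥ 60): n = 560; a·d/n = 252·167/560 = 75.1500; b·c/n = 58·83/560 = 8.5964
OR_MH = (41.3726 + 47.7884 + 75.1500) / (5.6692 + 6.7103 + 8.5964) = 164.3110 / 20.9760 = 7.83330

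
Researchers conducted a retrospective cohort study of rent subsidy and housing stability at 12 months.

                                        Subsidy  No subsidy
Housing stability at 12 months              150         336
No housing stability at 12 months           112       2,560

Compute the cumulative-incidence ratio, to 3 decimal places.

4.935

Reading the table with exposure as columns: a = 150 (Subsidy, case), b = 112 (Subsidy, non-case), c = 336 (No subsidy, case), d = 2560.
Risk in exposed = 150/262 = 0.57252; risk in unexposed = 336/2896 = 0.11602.
RR = 0.57252 / 0.11602 = 4.93457
The risk among the exposed is 4.93 times that among the unexposed.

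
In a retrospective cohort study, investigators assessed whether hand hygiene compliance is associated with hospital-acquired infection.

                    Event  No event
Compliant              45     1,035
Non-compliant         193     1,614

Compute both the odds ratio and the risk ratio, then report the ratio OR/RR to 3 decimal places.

Cells: a = 45, b = 1035, c = 193, d = 1614.
OR = (45·1614)/(1035·193) = 72630/199755 = 0.36360
Risk in exposed = 45/1080 = 0.04167; risk in unexposed = 193/1807 = 0.10681; RR = 0.39011
OR/RR = 0.36360 / 0.39011 = 0.93203
The outcome is not rare, so the OR lies further from 1 than the RR.

0.932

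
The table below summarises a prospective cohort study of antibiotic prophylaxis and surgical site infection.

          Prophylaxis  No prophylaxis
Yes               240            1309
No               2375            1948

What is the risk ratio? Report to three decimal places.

Reading the table with exposure as columns: a = 240 (Prophylaxis, case), b = 2375 (Prophylaxis, non-case), c = 1309 (No prophylaxis, case), d = 1948.
Risk in exposed = 240/2615 = 0.09178; risk in unexposed = 1309/3257 = 0.40190.
RR = 0.09178 / 0.40190 = 0.22836
The risk is 77% lower among the exposed than among the unexposed.

0.228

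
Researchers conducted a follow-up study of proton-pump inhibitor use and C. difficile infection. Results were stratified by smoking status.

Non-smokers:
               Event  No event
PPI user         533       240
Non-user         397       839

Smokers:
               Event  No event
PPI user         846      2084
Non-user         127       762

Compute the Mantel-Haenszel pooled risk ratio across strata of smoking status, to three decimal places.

RR_MH = Σ(aᵢ·n₀ᵢ/nᵢ) / Σ(cᵢ·n₁ᵢ/nᵢ), with n₁ᵢ = aᵢ+bᵢ (exposed), n₀ᵢ = cᵢ+dᵢ (unexposed), nᵢ = n₁ᵢ+n₀ᵢ.
Stratum 1 (Non-smokers): n₁ = 773, n₀ = 1236, n = 2009; a·n₀/n = 533·1236/2009 = 327.9184; c·n₁/n = 397·773/2009 = 152.7531
Stratum 2 (Smokers): n₁ = 2930, n₀ = 889, n = 3819; a·n₀/n = 846·889/3819 = 196.9348; c·n₁/n = 127·2930/3819 = 97.4365
RR_MH = (327.9184 + 196.9348) / (152.7531 + 97.4365) = 524.8532 / 250.1896 = 2.09782

2.098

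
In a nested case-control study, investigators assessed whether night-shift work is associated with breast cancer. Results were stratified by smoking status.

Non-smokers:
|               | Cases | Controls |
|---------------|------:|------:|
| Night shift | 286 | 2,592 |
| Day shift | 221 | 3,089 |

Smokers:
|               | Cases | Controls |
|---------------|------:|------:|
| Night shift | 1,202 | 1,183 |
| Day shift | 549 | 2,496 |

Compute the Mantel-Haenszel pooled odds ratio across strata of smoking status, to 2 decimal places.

OR_MH = Σ(aᵢdᵢ/nᵢ) / Σ(bᵢcᵢ/nᵢ), where nᵢ is the stratum total.
Stratum 1 (Non-smokers): n = 6188; a·d/n = 286·3089/6188 = 142.7689; b·c/n = 2592·221/6188 = 92.5714
Stratum 2 (Smokers): n = 5430; a·d/n = 1202·2496/5430 = 552.5215; b·c/n = 1183·549/5430 = 119.6072
OR_MH = (142.7689 + 552.5215) / (92.5714 + 119.6072) = 695.2905 / 212.1786 = 3.27691

3.28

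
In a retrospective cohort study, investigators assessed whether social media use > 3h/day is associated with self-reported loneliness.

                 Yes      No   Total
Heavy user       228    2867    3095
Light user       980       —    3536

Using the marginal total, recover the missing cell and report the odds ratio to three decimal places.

0.207

The missing cell is in the unexposed row: 3536 − 980 = 2556.
So a = 228, b = 2867, c = 980, d = 2556.
OR = (a·d)/(b·c) = (228 × 2556) / (2867 × 980) = 582768 / 2809660 = 0.20742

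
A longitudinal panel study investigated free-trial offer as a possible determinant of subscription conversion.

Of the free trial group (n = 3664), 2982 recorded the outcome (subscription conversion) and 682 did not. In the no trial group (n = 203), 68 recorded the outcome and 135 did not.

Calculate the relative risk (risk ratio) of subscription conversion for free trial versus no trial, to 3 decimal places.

From the description: a = 2982, b = 682, c = 68, d = 135.
Risk in exposed = 2982/3664 = 0.81386; risk in unexposed = 68/203 = 0.33498.
RR = 0.81386 / 0.33498 = 2.42963
The risk among the exposed is 2.43 times that among the unexposed.

2.430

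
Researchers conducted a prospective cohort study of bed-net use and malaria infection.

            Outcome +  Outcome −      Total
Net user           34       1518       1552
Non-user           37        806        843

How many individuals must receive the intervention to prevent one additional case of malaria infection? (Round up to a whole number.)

46

Risk in treated group = 34/1552 = 0.02191; risk in control = 37/843 = 0.04389.
Absolute risk reduction = 0.04389 − 0.02191 = 0.02198
NNT = 1 / ARR = 1 / 0.02198 = 45.488 → round up → 46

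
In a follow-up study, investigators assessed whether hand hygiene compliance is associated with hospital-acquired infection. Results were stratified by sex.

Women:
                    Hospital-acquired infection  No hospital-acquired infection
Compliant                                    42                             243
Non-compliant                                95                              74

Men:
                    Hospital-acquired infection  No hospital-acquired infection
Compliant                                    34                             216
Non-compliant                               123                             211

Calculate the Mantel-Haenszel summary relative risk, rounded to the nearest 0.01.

RR_MH = Σ(aᵢ·n₀ᵢ/nᵢ) / Σ(cᵢ·n₁ᵢ/nᵢ), with n₁ᵢ = aᵢ+bᵢ (exposed), n₀ᵢ = cᵢ+dᵢ (unexposed), nᵢ = n₁ᵢ+n₀ᵢ.
Stratum 1 (Women): n₁ = 285, n₀ = 169, n = 454; a·n₀/n = 42·169/454 = 15.6344; c·n₁/n = 95·285/454 = 59.6366
Stratum 2 (Men): n₁ = 250, n₀ = 334, n = 584; a·n₀/n = 34·334/584 = 19.4452; c·n₁/n = 123·250/584 = 52.6541
RR_MH = (15.6344 + 19.4452) / (59.6366 + 52.6541) = 35.0796 / 112.2907 = 0.31240

0.31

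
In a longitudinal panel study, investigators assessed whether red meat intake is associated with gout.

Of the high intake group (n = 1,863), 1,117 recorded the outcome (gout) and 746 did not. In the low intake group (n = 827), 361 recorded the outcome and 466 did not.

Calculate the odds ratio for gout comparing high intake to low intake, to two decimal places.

1.93

From the description: a = 1117, b = 746, c = 361, d = 466.
OR = (a·d)/(b·c) = (1117 × 466) / (746 × 361) = 520522 / 269306 = 1.93283
The odds of gout are about 1.93 times as high in the high intake group.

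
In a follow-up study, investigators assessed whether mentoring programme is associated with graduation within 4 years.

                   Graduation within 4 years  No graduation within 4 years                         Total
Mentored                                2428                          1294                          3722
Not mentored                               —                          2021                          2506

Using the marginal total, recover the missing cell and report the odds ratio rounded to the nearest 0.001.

The missing cell is in the unexposed row: 2506 − 2021 = 485.
So a = 2428, b = 1294, c = 485, d = 2021.
OR = (a·d)/(b·c) = (2428 × 2021) / (1294 × 485) = 4906988 / 627590 = 7.81878

7.819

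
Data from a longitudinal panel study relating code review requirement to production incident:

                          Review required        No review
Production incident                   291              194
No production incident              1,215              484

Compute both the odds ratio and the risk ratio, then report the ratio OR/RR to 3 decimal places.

0.885

Reading the table with exposure as columns: a = 291 (Review required, case), b = 1215 (Review required, non-case), c = 194 (No review, case), d = 484.
OR = (291·484)/(1215·194) = 140844/235710 = 0.59753
Risk in exposed = 291/1506 = 0.19323; risk in unexposed = 194/678 = 0.28614; RR = 0.67530
OR/RR = 0.59753 / 0.67530 = 0.88484
The outcome is not rare, so the OR lies further from 1 than the RR.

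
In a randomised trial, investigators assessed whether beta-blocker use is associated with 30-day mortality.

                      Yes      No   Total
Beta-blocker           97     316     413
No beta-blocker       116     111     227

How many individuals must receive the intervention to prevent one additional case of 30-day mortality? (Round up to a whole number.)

Risk in treated group = 97/413 = 0.23487; risk in control = 116/227 = 0.51101.
Absolute risk reduction = 0.51101 − 0.23487 = 0.27615
NNT = 1 / ARR = 1 / 0.27615 = 3.621 → round up → 4

4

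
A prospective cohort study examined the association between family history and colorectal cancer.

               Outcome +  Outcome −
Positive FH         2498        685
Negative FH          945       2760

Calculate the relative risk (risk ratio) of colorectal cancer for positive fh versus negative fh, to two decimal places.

3.08

Cells: a = 2498, b = 685, c = 945, d = 2760.
Risk in exposed = 2498/3183 = 0.78479; risk in unexposed = 945/3705 = 0.25506.
RR = 0.78479 / 0.25506 = 3.07689
The risk among the exposed is 3.08 times that among the unexposed.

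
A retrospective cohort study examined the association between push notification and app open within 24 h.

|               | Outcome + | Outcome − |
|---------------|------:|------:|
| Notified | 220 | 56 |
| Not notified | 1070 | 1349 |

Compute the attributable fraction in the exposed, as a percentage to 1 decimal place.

44.5

Cells: a = 220, b = 56, c = 1070, d = 1349.
Risk in exposed = 220/276 = 0.79710; risk in unexposed = 1070/2419 = 0.44233.
RR = 0.79710/0.44233 = 1.80205
AR% = (RR − 1)/RR × 100 = (1.80205 − 1)/1.80205 × 100 = 44.5075%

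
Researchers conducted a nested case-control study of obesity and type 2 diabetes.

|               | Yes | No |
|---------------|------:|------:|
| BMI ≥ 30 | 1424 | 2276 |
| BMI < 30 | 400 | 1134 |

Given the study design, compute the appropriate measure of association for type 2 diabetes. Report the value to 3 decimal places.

Cells: a = 1424, b = 2276, c = 400, d = 1134.
This is a nested case-control study: participants were sampled on outcome status, so risks in the source population cannot be estimated directly — relative risk is not valid here. The odds ratio is the appropriate measure.
OR = (a·d)/(b·c) = (1424 × 1134) / (2276 × 400) = 1614816 / 910400 = 1.77374

1.774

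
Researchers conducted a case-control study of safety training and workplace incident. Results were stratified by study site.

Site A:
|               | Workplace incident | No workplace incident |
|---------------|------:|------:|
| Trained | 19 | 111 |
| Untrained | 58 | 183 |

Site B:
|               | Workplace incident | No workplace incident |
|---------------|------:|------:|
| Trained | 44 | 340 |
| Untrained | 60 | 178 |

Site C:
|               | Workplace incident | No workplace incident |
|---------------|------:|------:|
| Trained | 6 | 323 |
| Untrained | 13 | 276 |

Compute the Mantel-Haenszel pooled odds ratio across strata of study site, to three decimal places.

OR_MH = Σ(aᵢdᵢ/nᵢ) / Σ(bᵢcᵢ/nᵢ), where nᵢ is the stratum total.
Stratum 1 (Site A): n = 371; a·d/n = 19·183/371 = 9.3720; b·c/n = 111·58/371 = 17.3531
Stratum 2 (Site B): n = 622; a·d/n = 44·178/622 = 12.5916; b·c/n = 340·60/622 = 32.7974
Stratum 3 (Site C): n = 618; a·d/n = 6·276/618 = 2.6796; b·c/n = 323·13/618 = 6.7945
OR_MH = (9.3720 + 12.5916 + 2.6796) / (17.3531 + 32.7974 + 6.7945) = 24.6432 / 56.9450 = 0.43275

0.433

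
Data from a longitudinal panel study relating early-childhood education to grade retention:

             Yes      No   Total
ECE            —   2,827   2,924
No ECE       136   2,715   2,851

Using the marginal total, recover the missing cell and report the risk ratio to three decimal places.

The missing cell is in the exposed row: 2924 − 2827 = 97.
So a = 97, b = 2827, c = 136, d = 2715.
RR = [a/(a+b)] / [c/(c+d)] = (97/2924) / (136/2851) = 0.03317/0.04770 = 0.69543

0.695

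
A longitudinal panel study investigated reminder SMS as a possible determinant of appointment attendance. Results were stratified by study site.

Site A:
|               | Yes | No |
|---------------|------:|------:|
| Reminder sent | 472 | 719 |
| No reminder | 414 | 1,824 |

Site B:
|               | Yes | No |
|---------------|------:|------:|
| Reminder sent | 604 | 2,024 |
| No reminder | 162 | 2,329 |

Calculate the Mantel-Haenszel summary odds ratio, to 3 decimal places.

OR_MH = Σ(aᵢdᵢ/nᵢ) / Σ(bᵢcᵢ/nᵢ), where nᵢ is the stratum total.
Stratum 1 (Site A): n = 3429; a·d/n = 472·1824/3429 = 251.0726; b·c/n = 719·414/3429 = 86.8084
Stratum 2 (Site B): n = 5119; a·d/n = 604·2329/5119 = 274.8029; b·c/n = 2024·162/5119 = 64.0531
OR_MH = (251.0726 + 274.8029) / (86.8084 + 64.0531) = 525.8755 / 150.8615 = 3.48582

3.486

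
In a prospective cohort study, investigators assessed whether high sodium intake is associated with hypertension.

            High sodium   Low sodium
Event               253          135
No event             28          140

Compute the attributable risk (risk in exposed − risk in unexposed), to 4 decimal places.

Reading the table with exposure as columns: a = 253 (High sodium, case), b = 28 (High sodium, non-case), c = 135 (Low sodium, case), d = 140.
Risk in exposed = 253/281 = 0.900356; risk in unexposed = 135/275 = 0.490909.
Risk difference = 0.900356 − 0.490909 = 0.409447

0.4094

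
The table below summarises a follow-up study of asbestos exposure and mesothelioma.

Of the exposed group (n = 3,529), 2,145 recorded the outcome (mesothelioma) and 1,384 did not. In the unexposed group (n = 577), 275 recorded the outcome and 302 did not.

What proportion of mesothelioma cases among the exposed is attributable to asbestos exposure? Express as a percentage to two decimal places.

From the description: a = 2145, b = 1384, c = 275, d = 302.
Risk in exposed = 2145/3529 = 0.60782; risk in unexposed = 275/577 = 0.47660.
RR = 0.60782/0.47660 = 1.27532
AR% = (RR − 1)/RR × 100 = (1.27532 − 1)/1.27532 × 100 = 21.5882%

21.59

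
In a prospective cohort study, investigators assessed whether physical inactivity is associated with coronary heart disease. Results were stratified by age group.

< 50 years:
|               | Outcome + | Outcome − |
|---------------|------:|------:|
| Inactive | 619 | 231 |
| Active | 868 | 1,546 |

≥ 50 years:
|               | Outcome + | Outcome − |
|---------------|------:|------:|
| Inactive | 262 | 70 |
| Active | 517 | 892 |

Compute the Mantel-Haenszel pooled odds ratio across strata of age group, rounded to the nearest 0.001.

OR_MH = Σ(aᵢdᵢ/nᵢ) / Σ(bᵢcᵢ/nᵢ), where nᵢ is the stratum total.
Stratum 1 (< 50 years): n = 3264; a·d/n = 619·1546/3264 = 293.1906; b·c/n = 231·868/3264 = 61.4301
Stratum 2 (≥ 50 years): n = 1741; a·d/n = 262·892/1741 = 134.2355; b·c/n = 70·517/1741 = 20.7869
OR_MH = (293.1906 + 134.2355) / (61.4301 + 20.7869) = 427.4261 / 82.2171 = 5.19875

5.199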